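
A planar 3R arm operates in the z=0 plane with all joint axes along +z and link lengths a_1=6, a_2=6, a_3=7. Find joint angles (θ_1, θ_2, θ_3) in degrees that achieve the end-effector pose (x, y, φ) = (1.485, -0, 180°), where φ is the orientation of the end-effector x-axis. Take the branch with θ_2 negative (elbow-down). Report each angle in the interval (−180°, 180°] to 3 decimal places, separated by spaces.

wrist centre = target − a_3·(cos φ, sin φ) = (8.4850, -0.0000)
cos θ_2 = (71.9952−6²−6²)/(2·6·6) = -0.0001; θ_2 = -90.0038° (elbow-down)
β = atan2(-0.0000,8.4850) = -0.0000°; ψ = atan2(-6.0000,5.9996) = -45.0019°
θ_1 = β − ψ = 45.0019°
θ_3 = φ − θ_1 − θ_2 = -134.9981° (wrapped to (-180°,180°])

45.002 -90.004 -134.998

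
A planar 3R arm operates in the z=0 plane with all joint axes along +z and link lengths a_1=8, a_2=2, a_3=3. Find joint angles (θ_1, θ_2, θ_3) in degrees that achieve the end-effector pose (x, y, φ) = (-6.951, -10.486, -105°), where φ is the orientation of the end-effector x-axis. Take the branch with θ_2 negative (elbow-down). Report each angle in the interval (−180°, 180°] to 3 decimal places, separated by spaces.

wrist centre = target − a_3·(cos φ, sin φ) = (-6.1745, -7.5882)
cos θ_2 = (95.7061−8²−2²)/(2·8·2) = 0.8658; θ_2 = -30.0240° (elbow-down)
β = atan2(-7.5882,-6.1745) = -129.1353°; ψ = atan2(-1.0007,9.7316) = -5.8712°
θ_1 = β − ψ = -123.2641°
θ_3 = φ − θ_1 − θ_2 = 48.2881° (wrapped to (-180°,180°])

-123.264 -30.024 48.288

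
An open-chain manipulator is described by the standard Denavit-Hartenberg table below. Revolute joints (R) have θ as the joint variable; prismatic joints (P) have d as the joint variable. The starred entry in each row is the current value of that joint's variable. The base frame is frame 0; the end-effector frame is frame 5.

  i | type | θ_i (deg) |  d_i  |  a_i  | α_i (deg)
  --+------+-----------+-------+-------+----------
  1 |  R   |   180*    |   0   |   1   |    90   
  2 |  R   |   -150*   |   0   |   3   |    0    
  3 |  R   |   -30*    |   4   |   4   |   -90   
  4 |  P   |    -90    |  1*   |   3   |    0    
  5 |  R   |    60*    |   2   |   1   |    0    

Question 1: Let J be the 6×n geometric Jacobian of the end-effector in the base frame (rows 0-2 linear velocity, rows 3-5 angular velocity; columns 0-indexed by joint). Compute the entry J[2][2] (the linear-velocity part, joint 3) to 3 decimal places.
-4.866

axis z_2 = (0.0000,1.0000,0.0000); lever o_n−o_2 = (4.8660,7.5000,-3.0000)
cross product → J_v[:, 2] = (-3.0000,0.0000,-4.8660)
J_ω[:, 2] = z_2
entry J[2][2] = -4.8660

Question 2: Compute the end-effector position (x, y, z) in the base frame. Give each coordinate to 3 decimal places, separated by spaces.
6.464 7.500 -4.500

after link 1: o_1 = (-1.0000, 0.0000, 0.0000)
after link 2: o_2 = (1.5981, -0.0000, -1.5000)
after link 3: o_3 = (5.5981, 4.0000, -1.5000)
after link 4: o_4 = (5.5981, 7.0000, -2.5000)
after link 5: o_5 = (6.4641, 7.5000, -4.5000)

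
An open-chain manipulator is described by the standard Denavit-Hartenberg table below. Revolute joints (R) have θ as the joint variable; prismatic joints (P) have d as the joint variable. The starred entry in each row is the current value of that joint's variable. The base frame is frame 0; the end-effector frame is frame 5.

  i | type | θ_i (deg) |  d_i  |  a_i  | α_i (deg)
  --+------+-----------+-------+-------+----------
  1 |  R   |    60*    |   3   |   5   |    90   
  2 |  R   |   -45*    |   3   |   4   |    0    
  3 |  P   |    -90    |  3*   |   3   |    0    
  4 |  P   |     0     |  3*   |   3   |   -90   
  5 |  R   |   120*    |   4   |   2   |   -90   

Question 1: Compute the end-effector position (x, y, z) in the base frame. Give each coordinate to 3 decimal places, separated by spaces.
9.855 2.533 -6.192

after link 1: o_1 = (2.5000, 4.3301, 3.0000)
after link 2: o_2 = (6.5123, 5.2796, 0.1716)
after link 3: o_3 = (8.0497, 1.9425, -1.9497)
after link 4: o_4 = (9.5871, -1.3946, -4.0711)
after link 5: o_5 = (9.8549, 2.5333, -6.1924)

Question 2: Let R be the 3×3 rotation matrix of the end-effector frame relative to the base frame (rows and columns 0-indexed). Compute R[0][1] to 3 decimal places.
-0.354

End-effector y-axis (col 1 of R) = (-0.3536,-0.6124,0.7071)
R[0][1] = -0.3536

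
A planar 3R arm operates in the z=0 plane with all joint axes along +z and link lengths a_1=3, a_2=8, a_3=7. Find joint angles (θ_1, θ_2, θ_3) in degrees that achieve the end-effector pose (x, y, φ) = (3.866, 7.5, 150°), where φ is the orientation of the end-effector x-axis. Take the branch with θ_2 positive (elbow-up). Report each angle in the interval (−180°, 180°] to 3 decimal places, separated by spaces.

-0.001 30.001 120.000

wrist centre = target − a_3·(cos φ, sin φ) = (9.9282, 4.0000)
cos θ_2 = (114.5687−3²−8²)/(2·3·8) = 0.8660; θ_2 = 30.0012° (elbow-up)
β = atan2(4.0000,9.9282) = 21.9442°; ψ = atan2(4.0001,9.9281) = 21.9450°
θ_1 = β − ψ = -0.0008°
θ_3 = φ − θ_1 − θ_2 = 119.9996° (wrapped to (-180°,180°])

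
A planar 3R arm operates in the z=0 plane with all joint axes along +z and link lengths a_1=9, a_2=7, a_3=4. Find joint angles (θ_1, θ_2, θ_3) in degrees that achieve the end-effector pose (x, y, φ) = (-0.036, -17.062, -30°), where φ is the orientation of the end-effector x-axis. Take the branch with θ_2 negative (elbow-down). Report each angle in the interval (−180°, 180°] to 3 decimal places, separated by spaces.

-89.999 -30.004 90.003

wrist centre = target − a_3·(cos φ, sin φ) = (-3.5001, -15.0620)
cos θ_2 = (239.1146−9²−7²)/(2·9·7) = 0.8660; θ_2 = -30.0042° (elbow-down)
β = atan2(-15.0620,-3.5001) = -103.0822°; ψ = atan2(-3.5004,15.0619) = -13.0835°
θ_1 = β − ψ = -89.9987°
θ_3 = φ − θ_1 − θ_2 = 90.0029° (wrapped to (-180°,180°])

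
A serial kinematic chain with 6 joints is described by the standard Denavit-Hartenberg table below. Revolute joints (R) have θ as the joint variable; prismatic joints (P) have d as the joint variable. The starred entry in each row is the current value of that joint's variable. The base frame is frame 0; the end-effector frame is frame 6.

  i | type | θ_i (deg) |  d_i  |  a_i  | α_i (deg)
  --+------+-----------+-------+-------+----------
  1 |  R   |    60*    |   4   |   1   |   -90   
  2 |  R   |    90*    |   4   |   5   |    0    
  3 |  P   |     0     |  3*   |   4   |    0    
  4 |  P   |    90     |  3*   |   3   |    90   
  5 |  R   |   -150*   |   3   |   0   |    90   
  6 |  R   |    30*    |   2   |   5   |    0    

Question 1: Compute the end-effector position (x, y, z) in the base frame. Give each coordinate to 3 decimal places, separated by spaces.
-6.910 7.165 -10.500

after link 1: o_1 = (0.5000, 0.8660, 4.0000)
after link 2: o_2 = (-2.9641, 2.8660, -1.0000)
after link 3: o_3 = (-5.5622, 4.3660, -5.0000)
after link 4: o_4 = (-9.6603, 3.2679, -5.0000)
after link 5: o_5 = (-9.6603, 3.2679, -8.0000)
after link 6: o_6 = (-6.9103, 7.1651, -10.5000)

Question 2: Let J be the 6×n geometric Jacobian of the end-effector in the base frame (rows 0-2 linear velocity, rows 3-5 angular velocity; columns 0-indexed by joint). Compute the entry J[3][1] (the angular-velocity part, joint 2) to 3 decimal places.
-0.866

axis z_1 = (-0.8660,0.5000,0.0000); lever o_n−o_1 = (-7.4103,6.2990,-14.5000)
cross product → J_v[:, 1] = (-7.2500,-12.5574,-1.7500)
J_ω[:, 1] = z_1
entry J[3][1] = -0.8660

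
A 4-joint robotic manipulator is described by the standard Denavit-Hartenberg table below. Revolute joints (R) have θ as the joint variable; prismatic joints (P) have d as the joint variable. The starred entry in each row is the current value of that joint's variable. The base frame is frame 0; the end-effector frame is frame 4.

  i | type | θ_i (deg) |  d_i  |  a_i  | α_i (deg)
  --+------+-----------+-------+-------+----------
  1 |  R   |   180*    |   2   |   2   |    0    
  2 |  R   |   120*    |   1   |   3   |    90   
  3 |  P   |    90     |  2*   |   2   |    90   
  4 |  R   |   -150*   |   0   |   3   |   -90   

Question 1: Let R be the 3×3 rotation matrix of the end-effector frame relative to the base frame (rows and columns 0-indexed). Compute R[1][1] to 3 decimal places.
0.866

End-effector y-axis (col 1 of R) = (-0.5000,0.8660,0.0000)
R[1][1] = 0.8660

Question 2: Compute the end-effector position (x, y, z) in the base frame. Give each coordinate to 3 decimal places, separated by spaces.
-0.933 -2.848 2.402

after link 1: o_1 = (-2.0000, 0.0000, 2.0000)
after link 2: o_2 = (-0.5000, -2.5981, 3.0000)
after link 3: o_3 = (-2.2321, -3.5981, 5.0000)
after link 4: o_4 = (-0.9330, -2.8481, 2.4019)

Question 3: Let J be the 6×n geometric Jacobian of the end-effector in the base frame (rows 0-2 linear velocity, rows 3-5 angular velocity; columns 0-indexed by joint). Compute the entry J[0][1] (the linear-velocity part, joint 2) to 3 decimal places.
axis z_1 = (0.0000,0.0000,1.0000); lever o_n−o_1 = (1.0670,-2.8481,0.4019)
cross product → J_v[:, 1] = (2.8481,1.0670,-0.0000)
J_ω[:, 1] = z_1
entry J[0][1] = 2.8481

2.848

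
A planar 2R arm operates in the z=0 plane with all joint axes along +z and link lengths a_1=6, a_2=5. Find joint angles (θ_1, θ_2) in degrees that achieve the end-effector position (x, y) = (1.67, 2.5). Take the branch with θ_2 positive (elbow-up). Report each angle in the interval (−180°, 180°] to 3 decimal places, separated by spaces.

-0.002 149.999

cos θ_2 = (9.0389−6²−5²)/(2·6·5) = -0.8660; θ_2 = 149.9992° (elbow-up)
β = atan2(2.5000,1.6700) = 56.2571°; ψ = atan2(2.5001,1.6699) = 56.2592°
θ_1 = β − ψ = -0.0021°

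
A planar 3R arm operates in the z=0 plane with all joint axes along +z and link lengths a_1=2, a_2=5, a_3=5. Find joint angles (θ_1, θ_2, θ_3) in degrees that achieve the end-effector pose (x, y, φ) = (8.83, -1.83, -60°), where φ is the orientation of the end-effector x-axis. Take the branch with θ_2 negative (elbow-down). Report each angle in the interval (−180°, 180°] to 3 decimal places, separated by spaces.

wrist centre = target − a_3·(cos φ, sin φ) = (6.3300, 2.5001)
cos θ_2 = (46.3195−2²−5²)/(2·2·5) = 0.8660; θ_2 = -30.0056° (elbow-down)
β = atan2(2.5001,6.3300) = 21.5523°; ψ = atan2(-2.5004,6.3299) = -21.5549°
θ_1 = β − ψ = 43.1072°
θ_3 = φ − θ_1 − θ_2 = -73.1016° (wrapped to (-180°,180°])

43.107 -30.006 -73.102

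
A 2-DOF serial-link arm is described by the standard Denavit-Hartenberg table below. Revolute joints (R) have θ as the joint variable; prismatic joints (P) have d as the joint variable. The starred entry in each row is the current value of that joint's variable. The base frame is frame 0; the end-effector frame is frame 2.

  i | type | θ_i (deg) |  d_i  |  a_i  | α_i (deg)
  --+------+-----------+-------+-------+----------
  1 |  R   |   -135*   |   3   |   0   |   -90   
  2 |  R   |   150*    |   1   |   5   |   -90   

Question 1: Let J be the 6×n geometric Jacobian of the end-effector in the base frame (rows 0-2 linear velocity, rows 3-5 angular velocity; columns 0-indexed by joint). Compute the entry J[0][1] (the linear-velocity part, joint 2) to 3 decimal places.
axis z_1 = (0.7071,-0.7071,0.0000); lever o_n−o_1 = (3.7690,2.3548,-2.5000)
cross product → J_v[:, 1] = (1.7678,1.7678,4.3301)
J_ω[:, 1] = z_1
entry J[0][1] = 1.7678

1.768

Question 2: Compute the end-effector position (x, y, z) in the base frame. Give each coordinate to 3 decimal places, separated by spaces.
3.769 2.355 0.500

after link 1: o_1 = (0.0000, 0.0000, 3.0000)
after link 2: o_2 = (3.7690, 2.3548, 0.5000)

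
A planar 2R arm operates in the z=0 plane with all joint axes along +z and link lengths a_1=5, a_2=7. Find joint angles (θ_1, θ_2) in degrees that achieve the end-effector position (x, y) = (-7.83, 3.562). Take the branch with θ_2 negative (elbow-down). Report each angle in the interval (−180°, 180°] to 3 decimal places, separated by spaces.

-149.998 -90.003

cos θ_2 = (73.9967−5²−7²)/(2·5·7) = -0.0000; θ_2 = -90.0027° (elbow-down)
β = atan2(3.5620,-7.8300) = 155.5384°; ψ = atan2(-7.0000,4.9997) = -54.4641°
θ_1 = β − ψ = 210.0025°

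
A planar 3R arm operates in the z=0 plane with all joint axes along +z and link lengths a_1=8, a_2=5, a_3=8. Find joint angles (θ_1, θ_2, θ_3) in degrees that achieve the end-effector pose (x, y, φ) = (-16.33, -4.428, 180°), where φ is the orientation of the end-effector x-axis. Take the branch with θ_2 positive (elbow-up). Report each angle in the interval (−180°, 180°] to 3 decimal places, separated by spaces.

175.988 90.003 -85.991

wrist centre = target − a_3·(cos φ, sin φ) = (-8.3300, -4.4280)
cos θ_2 = (88.9961−8²−5²)/(2·8·5) = -0.0000; θ_2 = 90.0028° (elbow-up)
β = atan2(-4.4280,-8.3300) = -152.0061°; ψ = atan2(5.0000,7.9998) = 32.0062°
θ_1 = β − ψ = -184.0123°
θ_3 = φ − θ_1 − θ_2 = -85.9905° (wrapped to (-180°,180°])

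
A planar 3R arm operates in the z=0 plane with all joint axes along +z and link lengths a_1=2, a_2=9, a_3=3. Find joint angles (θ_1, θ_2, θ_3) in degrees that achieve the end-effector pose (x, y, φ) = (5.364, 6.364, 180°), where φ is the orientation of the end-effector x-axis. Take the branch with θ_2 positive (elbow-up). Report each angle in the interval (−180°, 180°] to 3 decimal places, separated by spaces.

0.002 44.997 135.000

wrist centre = target − a_3·(cos φ, sin φ) = (8.3640, 6.3640)
cos θ_2 = (110.4570−2²−9²)/(2·2·9) = 0.7071; θ_2 = 44.9974° (elbow-up)
β = atan2(6.3640,8.3640) = 37.2668°; ψ = atan2(6.3637,8.3642) = 37.2645°
θ_1 = β − ψ = 0.0022°
θ_3 = φ − θ_1 − θ_2 = 135.0004° (wrapped to (-180°,180°])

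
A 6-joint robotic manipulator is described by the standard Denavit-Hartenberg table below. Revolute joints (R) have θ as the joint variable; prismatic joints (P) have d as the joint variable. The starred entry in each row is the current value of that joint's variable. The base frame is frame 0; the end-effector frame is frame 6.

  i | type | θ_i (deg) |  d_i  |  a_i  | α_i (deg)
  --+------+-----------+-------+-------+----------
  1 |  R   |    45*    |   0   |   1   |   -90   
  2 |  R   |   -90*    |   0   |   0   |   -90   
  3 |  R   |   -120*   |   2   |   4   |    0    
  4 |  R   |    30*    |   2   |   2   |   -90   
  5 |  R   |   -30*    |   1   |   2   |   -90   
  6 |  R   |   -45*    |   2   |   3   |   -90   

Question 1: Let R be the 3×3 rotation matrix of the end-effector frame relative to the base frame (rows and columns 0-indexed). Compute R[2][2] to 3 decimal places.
End-effector z-axis (col 2 of R) = (-0.1830,0.6830,-0.7071)
R[2][2] = -0.7071

-0.707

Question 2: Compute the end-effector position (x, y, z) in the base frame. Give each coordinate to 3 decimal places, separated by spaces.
-3.327 10.862 1.121

after link 1: o_1 = (0.7071, 0.7071, 0.0000)
after link 2: o_2 = (0.7071, 0.7071, 0.0000)
after link 3: o_3 = (-0.3282, 4.5708, -2.0000)
after link 4: o_4 = (-0.3282, 7.3992, -2.0000)
after link 5: o_5 = (-0.8458, 9.3311, -1.0000)
after link 6: o_6 = (-3.3267, 10.8625, 1.1213)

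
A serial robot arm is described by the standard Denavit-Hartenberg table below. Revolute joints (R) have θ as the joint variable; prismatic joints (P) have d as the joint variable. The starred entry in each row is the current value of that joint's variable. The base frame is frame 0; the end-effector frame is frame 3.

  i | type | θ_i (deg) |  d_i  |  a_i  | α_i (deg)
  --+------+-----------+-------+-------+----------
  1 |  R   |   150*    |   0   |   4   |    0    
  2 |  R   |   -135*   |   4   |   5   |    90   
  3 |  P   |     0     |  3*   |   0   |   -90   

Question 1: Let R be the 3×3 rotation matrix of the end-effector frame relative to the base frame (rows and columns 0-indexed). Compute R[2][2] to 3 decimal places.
1.000

End-effector z-axis (col 2 of R) = (-0.0000,0.0000,1.0000)
R[2][2] = 1.0000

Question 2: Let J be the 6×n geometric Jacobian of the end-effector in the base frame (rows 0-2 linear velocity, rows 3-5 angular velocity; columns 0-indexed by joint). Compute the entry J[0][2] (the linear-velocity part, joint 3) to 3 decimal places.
0.259

prismatic axis z_2 = (0.2588,-0.9659,0.0000)
J_v[:, 2] = z_2; J_ω[:, 2] = (0,0,0)
entry J[0][2] = 0.2588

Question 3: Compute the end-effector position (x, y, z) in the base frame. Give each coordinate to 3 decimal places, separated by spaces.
2.142 0.396 4.000

after link 1: o_1 = (-3.4641, 2.0000, 0.0000)
after link 2: o_2 = (1.3655, 3.2941, 4.0000)
after link 3: o_3 = (2.1420, 0.3963, 4.0000)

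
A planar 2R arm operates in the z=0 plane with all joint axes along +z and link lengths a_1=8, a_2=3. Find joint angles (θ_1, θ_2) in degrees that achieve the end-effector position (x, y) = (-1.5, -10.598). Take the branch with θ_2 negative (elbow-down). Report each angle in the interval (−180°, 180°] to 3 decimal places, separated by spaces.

-89.999 -30.004

cos θ_2 = (114.5676−8²−3²)/(2·8·3) = 0.8660; θ_2 = -30.0039° (elbow-down)
β = atan2(-10.5980,-1.5000) = -98.0559°; ψ = atan2(-1.5002,10.5980) = -8.0569°
θ_1 = β − ψ = -89.9991°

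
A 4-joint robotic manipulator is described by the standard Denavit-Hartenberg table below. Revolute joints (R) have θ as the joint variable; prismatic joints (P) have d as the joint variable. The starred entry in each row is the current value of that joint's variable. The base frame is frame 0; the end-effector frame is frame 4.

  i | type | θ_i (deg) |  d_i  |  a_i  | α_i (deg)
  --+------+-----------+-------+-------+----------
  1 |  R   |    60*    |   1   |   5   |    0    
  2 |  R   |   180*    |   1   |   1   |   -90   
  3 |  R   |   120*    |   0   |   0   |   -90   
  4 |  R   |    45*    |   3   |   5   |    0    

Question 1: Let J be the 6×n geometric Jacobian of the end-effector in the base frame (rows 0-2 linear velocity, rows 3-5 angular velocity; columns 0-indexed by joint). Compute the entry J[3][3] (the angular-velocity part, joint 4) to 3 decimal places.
0.433

axis z_3 = (0.4330,0.7500,0.5000); lever o_n−o_3 = (-0.8789,5.5487,-1.5619)
cross product → J_v[:, 3] = (-3.9457,0.2368,3.0619)
J_ω[:, 3] = z_3
entry J[3][3] = 0.4330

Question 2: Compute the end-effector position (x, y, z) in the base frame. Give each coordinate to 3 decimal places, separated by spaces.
after link 1: o_1 = (2.5000, 4.3301, 1.0000)
after link 2: o_2 = (2.0000, 3.4641, 2.0000)
after link 3: o_3 = (2.0000, 3.4641, 2.0000)
after link 4: o_4 = (1.1211, 9.0128, 0.4381)

1.121 9.013 0.438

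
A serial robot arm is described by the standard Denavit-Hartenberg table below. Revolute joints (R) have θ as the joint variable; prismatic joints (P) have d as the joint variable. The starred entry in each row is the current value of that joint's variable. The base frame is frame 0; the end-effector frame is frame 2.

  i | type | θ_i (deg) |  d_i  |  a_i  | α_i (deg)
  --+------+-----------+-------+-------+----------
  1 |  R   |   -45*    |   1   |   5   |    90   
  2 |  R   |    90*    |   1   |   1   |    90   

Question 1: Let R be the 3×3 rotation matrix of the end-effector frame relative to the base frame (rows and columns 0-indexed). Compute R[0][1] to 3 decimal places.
End-effector y-axis (col 1 of R) = (-0.7071,-0.7071,0.0000)
R[0][1] = -0.7071

-0.707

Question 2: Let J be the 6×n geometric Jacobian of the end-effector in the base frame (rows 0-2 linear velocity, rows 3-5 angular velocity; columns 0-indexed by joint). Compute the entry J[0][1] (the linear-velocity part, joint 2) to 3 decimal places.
-0.707

axis z_1 = (-0.7071,-0.7071,0.0000); lever o_n−o_1 = (-0.7071,-0.7071,1.0000)
cross product → J_v[:, 1] = (-0.7071,0.7071,-0.0000)
J_ω[:, 1] = z_1
entry J[0][1] = -0.7071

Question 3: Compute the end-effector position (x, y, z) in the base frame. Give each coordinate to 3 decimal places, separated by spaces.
after link 1: o_1 = (3.5355, -3.5355, 1.0000)
after link 2: o_2 = (2.8284, -4.2426, 2.0000)

2.828 -4.243 2.000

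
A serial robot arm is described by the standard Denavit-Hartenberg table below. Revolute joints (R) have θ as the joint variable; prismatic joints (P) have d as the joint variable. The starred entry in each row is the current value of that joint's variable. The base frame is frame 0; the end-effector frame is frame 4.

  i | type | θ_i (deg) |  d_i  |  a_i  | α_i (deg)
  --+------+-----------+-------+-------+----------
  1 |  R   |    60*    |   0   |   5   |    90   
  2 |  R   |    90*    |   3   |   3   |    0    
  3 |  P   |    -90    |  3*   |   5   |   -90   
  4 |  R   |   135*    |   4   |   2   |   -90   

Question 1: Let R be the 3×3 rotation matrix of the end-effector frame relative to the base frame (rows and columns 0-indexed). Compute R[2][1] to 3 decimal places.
End-effector y-axis (col 1 of R) = (0.0000,-0.0000,-1.0000)
R[2][1] = -1.0000

-1.000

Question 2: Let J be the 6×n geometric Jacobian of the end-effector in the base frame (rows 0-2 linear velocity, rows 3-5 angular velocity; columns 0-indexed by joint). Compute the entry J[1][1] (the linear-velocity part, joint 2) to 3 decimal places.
axis z_1 = (0.8660,-0.5000,0.0000); lever o_n−o_1 = (5.7643,0.8125,7.0000)
cross product → J_v[:, 1] = (-3.5000,-6.0622,3.5858)
J_ω[:, 1] = z_1
entry J[1][1] = -6.0622

-6.062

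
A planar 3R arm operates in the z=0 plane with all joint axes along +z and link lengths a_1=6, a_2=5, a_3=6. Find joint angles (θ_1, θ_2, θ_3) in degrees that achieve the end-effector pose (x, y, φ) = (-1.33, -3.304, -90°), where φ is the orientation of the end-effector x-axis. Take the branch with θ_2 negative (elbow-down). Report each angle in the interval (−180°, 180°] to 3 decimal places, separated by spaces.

wrist centre = target − a_3·(cos φ, sin φ) = (-1.3300, 2.6960)
cos θ_2 = (9.0373−6²−5²)/(2·6·5) = -0.8660; θ_2 = -150.0022° (elbow-down)
β = atan2(2.6960,-1.3300) = 116.2582°; ψ = atan2(-2.4998,1.6698) = -56.2588°
θ_1 = β − ψ = 172.5171°
θ_3 = φ − θ_1 − θ_2 = -112.5148° (wrapped to (-180°,180°])

172.517 -150.002 -112.515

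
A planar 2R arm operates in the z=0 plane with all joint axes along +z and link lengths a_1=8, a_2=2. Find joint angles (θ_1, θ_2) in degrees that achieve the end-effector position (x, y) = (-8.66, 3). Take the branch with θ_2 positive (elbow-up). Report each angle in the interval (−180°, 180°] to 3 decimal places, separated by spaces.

149.998 60.009

cos θ_2 = (83.9956−8²−2²)/(2·8·2) = 0.4999; θ_2 = 60.0091° (elbow-up)
β = atan2(3.0000,-8.6600) = 160.8929°; ψ = atan2(1.7322,8.9997) = 10.8947°
θ_1 = β − ψ = 149.9982°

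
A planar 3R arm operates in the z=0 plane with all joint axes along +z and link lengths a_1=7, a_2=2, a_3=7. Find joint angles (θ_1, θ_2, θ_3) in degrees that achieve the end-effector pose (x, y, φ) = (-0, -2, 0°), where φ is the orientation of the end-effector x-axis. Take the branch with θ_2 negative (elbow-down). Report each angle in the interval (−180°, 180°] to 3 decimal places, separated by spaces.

-148.109 -90.000 -121.891

wrist centre = target − a_3·(cos φ, sin φ) = (-7.0000, -2.0000)
cos θ_2 = (53.0000−7²−2²)/(2·7·2) = 0.0000; θ_2 = -90.0000° (elbow-down)
β = atan2(-2.0000,-7.0000) = -164.0546°; ψ = atan2(-2.0000,7.0000) = -15.9454°
θ_1 = β − ψ = -148.1092°
θ_3 = φ − θ_1 − θ_2 = -121.8908° (wrapped to (-180°,180°])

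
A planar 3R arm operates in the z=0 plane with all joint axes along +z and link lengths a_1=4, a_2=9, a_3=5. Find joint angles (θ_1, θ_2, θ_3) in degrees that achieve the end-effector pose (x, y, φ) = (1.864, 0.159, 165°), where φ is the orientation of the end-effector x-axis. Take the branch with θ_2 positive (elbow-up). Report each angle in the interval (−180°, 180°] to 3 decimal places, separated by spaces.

wrist centre = target − a_3·(cos φ, sin φ) = (6.6936, -1.1351)
cos θ_2 = (46.0931−4²−9²)/(2·4·9) = -0.7070; θ_2 = 134.9946° (elbow-up)
β = atan2(-1.1351,6.6936) = -9.6246°; ψ = atan2(6.3646,-2.3634) = 110.3715°
θ_1 = β − ψ = -119.9961°
θ_3 = φ − θ_1 − θ_2 = 150.0015° (wrapped to (-180°,180°])

-119.996 134.995 150.002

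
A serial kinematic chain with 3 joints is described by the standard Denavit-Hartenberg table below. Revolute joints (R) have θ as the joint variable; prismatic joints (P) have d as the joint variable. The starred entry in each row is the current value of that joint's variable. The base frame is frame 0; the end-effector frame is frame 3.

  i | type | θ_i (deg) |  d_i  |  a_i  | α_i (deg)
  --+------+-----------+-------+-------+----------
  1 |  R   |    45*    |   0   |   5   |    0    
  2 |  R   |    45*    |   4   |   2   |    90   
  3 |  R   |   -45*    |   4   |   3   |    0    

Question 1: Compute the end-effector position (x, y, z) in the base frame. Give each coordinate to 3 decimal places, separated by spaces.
7.536 7.657 1.879

after link 1: o_1 = (3.5355, 3.5355, 0.0000)
after link 2: o_2 = (3.5355, 5.5355, 4.0000)
after link 3: o_3 = (7.5355, 7.6569, 1.8787)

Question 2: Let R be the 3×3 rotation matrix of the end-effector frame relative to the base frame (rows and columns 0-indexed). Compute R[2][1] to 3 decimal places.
End-effector y-axis (col 1 of R) = (0.0000,0.7071,0.7071)
R[2][1] = 0.7071

0.707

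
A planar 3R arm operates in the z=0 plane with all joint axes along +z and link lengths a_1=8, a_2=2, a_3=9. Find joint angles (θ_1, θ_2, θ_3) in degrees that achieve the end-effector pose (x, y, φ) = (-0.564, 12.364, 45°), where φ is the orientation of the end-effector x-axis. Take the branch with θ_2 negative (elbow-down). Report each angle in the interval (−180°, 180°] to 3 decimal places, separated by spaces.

wrist centre = target − a_3·(cos φ, sin φ) = (-6.9280, 6.0000)
cos θ_2 = (83.9971−8²−2²)/(2·8·2) = 0.4999; θ_2 = -60.0060° (elbow-down)
β = atan2(6.0000,-6.9280) = 139.1054°; ψ = atan2(-1.7322,8.9998) = -10.8942°
θ_1 = β − ψ = 149.9997°
θ_3 = φ − θ_1 − θ_2 = -44.9937° (wrapped to (-180°,180°])

150.000 -60.006 -44.994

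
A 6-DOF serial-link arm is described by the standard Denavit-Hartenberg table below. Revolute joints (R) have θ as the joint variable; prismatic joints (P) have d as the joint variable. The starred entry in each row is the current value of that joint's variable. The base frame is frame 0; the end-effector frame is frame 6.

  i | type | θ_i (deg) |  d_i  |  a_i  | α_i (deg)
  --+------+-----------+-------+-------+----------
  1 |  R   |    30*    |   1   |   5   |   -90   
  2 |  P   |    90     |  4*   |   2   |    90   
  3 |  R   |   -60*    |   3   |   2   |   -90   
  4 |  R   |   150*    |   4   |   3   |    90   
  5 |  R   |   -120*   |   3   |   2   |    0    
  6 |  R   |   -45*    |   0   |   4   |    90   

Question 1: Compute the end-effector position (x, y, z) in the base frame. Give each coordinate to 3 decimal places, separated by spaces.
5.391 3.329 -4.625

after link 1: o_1 = (4.3301, 2.5000, 1.0000)
after link 2: o_2 = (2.3301, 5.9641, -1.0000)
after link 3: o_3 = (5.7942, 5.9641, -2.0000)
after link 4: o_4 = (2.3702, 8.8947, -4.1651)
after link 5: o_5 = (2.0107, 5.3212, -3.8481)
after link 6: o_6 = (5.3915, 3.3292, -4.6245)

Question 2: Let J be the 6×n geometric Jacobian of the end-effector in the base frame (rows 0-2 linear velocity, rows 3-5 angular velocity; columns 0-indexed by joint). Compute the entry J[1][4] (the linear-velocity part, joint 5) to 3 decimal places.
-1.000

axis z_4 = (-0.5335,-0.8080,-0.2500); lever o_n−o_4 = (3.0213,-5.5655,-0.4595)
cross product → J_v[:, 4] = (-1.0201,-1.0004,5.4104)
J_ω[:, 4] = z_4
entry J[1][4] = -1.0004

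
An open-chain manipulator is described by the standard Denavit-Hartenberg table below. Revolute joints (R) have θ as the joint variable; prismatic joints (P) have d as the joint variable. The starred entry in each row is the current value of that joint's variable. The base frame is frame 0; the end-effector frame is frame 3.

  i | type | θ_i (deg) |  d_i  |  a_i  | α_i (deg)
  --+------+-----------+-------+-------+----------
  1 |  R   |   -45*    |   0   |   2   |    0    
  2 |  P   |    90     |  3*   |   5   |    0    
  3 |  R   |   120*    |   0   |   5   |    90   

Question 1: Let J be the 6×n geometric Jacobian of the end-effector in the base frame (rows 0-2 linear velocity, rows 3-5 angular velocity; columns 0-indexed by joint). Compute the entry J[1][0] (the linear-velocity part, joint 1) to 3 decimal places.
axis z_0 = ẑ; lever o_n−o_0 = (0.1201,3.4154,3.0000)
cross product → J_v[:, 0] = (-3.4154,0.1201,0.0000)
J_ω[:, 0] = z_0
entry J[1][0] = 0.1201

0.120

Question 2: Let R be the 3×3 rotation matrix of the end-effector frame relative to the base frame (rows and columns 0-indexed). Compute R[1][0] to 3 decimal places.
End-effector x-axis (col 0 of R) = (-0.9659,0.2588,0.0000)
R[1][0] = 0.2588

0.259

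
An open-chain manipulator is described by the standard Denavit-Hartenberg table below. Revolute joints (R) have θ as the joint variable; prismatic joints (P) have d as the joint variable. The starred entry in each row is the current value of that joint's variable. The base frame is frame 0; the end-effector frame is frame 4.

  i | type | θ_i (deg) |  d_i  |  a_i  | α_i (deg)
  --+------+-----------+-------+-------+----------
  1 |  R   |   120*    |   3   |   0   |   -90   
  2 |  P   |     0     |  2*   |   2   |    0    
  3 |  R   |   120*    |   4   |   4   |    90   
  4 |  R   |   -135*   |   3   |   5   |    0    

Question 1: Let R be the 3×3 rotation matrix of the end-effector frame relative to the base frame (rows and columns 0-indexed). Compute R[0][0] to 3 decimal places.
End-effector x-axis (col 0 of R) = (0.4356,0.6597,0.6124)
R[0][0] = 0.4356

0.436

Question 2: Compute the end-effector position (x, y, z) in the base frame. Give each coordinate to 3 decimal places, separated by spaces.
-4.317 2.549 1.098

after link 1: o_1 = (0.0000, 0.0000, 3.0000)
after link 2: o_2 = (-2.7321, 0.7321, 3.0000)
after link 3: o_3 = (-5.1962, -3.0000, -0.4641)
after link 4: o_4 = (-4.3172, 2.5487, 1.0978)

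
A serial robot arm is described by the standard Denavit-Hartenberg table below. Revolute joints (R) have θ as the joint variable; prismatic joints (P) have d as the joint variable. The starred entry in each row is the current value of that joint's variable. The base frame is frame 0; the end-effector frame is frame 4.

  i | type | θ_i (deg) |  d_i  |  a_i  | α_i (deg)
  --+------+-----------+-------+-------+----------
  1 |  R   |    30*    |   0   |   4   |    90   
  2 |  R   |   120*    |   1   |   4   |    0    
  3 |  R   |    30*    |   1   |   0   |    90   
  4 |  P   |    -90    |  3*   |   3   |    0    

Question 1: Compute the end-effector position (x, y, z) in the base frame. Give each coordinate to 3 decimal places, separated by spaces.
after link 1: o_1 = (3.4641, 2.0000, 0.0000)
after link 2: o_2 = (2.2321, 0.1340, 3.4641)
after link 3: o_3 = (2.7321, -0.7321, 3.4641)
after link 4: o_4 = (2.5311, 2.6160, 6.0622)

2.531 2.616 6.062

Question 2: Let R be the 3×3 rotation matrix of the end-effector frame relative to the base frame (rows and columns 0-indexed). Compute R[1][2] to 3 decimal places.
0.250

End-effector z-axis (col 2 of R) = (0.4330,0.2500,0.8660)
R[1][2] = 0.2500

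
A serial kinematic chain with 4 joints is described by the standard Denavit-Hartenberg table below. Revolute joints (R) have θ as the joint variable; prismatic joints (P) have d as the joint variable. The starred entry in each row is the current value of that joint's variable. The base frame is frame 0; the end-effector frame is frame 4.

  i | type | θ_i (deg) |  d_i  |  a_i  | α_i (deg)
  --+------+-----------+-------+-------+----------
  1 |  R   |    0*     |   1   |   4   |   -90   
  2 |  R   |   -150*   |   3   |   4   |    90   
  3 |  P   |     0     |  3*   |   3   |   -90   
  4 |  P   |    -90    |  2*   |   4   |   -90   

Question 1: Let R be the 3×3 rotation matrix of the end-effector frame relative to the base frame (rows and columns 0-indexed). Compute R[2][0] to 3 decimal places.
End-effector x-axis (col 0 of R) = (-0.5000,0.0000,-0.8660)
R[2][0] = -0.8660

-0.866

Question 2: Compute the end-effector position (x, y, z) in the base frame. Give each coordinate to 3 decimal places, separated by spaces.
after link 1: o_1 = (4.0000, 0.0000, 1.0000)
after link 2: o_2 = (0.5359, 3.0000, 3.0000)
after link 3: o_3 = (-3.5622, 3.0000, 1.9019)
after link 4: o_4 = (-5.5622, 5.0000, -1.5622)

-5.562 5.000 -1.562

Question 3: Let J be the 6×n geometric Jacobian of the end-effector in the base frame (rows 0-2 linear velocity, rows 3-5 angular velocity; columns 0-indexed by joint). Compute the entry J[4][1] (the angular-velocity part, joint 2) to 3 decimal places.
1.000

axis z_1 = (0.0000,1.0000,0.0000); lever o_n−o_1 = (-9.5622,5.0000,-2.5622)
cross product → J_v[:, 1] = (-2.5622,-0.0000,9.5622)
J_ω[:, 1] = z_1
entry J[4][1] = 1.0000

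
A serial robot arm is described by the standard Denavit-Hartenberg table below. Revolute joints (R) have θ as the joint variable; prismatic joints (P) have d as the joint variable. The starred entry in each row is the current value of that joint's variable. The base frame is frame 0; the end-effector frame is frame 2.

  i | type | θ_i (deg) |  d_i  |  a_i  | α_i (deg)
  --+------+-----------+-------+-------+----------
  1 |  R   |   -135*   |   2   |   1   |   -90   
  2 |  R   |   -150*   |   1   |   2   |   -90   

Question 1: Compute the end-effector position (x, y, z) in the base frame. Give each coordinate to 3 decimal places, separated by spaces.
1.225 -0.189 3.000

after link 1: o_1 = (-0.7071, -0.7071, 2.0000)
after link 2: o_2 = (1.2247, -0.1895, 3.0000)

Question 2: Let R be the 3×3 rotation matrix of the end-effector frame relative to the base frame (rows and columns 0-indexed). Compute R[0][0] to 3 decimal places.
0.612

End-effector x-axis (col 0 of R) = (0.6124,0.6124,0.5000)
R[0][0] = 0.6124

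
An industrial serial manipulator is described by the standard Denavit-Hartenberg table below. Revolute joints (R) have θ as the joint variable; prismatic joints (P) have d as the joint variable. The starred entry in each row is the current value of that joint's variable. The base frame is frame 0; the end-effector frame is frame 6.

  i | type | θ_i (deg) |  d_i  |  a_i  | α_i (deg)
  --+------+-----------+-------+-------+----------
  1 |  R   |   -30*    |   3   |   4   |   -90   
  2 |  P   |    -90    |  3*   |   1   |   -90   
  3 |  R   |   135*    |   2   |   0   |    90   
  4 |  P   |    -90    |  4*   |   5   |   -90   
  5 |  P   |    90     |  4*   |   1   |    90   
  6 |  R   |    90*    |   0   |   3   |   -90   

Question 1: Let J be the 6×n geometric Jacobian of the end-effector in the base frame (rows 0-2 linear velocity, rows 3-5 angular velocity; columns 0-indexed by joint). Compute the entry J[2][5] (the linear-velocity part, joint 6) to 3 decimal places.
2.121

axis z_5 = (-0.8660,0.5000,0.0000); lever o_n−o_5 = (-1.0607,-1.8371,-2.1213)
cross product → J_v[:, 5] = (-1.0607,-1.8371,2.1213)
J_ω[:, 5] = z_5
entry J[2][5] = 2.1213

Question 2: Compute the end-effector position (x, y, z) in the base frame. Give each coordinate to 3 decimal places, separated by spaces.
after link 1: o_1 = (3.4641, -2.0000, 3.0000)
after link 2: o_2 = (4.9641, 0.5981, 4.0000)
after link 3: o_3 = (6.6962, -0.4019, 4.0000)
after link 4: o_4 = (0.9518, -0.3514, 6.8284)
after link 5: o_5 = (-0.1088, -2.1885, 3.2929)
after link 6: o_6 = (-1.1695, -4.0256, 1.1716)

-1.170 -4.026 1.172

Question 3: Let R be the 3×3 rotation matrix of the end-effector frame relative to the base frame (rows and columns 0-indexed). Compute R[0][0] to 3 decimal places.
-0.354

End-effector x-axis (col 0 of R) = (-0.3536,-0.6124,-0.7071)
R[0][0] = -0.3536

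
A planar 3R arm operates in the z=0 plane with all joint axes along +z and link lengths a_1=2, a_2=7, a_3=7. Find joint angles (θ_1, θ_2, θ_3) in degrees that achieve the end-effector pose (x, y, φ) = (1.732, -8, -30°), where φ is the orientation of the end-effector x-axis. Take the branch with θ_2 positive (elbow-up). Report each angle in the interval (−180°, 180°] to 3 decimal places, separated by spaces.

122.205 119.999 87.796

wrist centre = target − a_3·(cos φ, sin φ) = (-4.3302, -4.5000)
cos θ_2 = (39.0004−2²−7²)/(2·2·7) = -0.5000; θ_2 = 119.9990° (elbow-up)
β = atan2(-4.5000,-4.3302) = -133.8982°; ψ = atan2(6.0622,-1.4999) = 103.8968°
θ_1 = β − ψ = -237.7950°
θ_3 = φ − θ_1 − θ_2 = 87.7960° (wrapped to (-180°,180°])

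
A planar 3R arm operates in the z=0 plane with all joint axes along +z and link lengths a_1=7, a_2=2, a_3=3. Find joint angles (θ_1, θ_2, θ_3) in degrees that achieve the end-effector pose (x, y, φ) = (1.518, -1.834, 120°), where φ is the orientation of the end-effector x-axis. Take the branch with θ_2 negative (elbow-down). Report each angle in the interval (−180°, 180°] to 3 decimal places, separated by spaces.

-44.998 -149.999 -45.003

wrist centre = target − a_3·(cos φ, sin φ) = (3.0180, -4.4321)
cos θ_2 = (28.7516−7²−2²)/(2·7·2) = -0.8660; θ_2 = -149.9986° (elbow-down)
β = atan2(-4.4321,3.0180) = -55.7473°; ψ = atan2(-1.0000,5.2680) = -10.7488°
θ_1 = β − ψ = -44.9985°
θ_3 = φ − θ_1 − θ_2 = -45.0029° (wrapped to (-180°,180°])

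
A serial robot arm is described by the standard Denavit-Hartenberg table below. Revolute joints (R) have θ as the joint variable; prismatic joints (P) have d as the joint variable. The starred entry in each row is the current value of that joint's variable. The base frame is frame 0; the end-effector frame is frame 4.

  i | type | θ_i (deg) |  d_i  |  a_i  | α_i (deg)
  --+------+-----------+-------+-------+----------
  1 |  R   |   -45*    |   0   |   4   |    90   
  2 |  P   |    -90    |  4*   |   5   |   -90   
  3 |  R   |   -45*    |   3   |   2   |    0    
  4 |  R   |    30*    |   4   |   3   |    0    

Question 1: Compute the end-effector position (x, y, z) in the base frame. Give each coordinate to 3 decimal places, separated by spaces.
3.401 -12.156 -9.312

after link 1: o_1 = (2.8284, -2.8284, 0.0000)
after link 2: o_2 = (0.0000, -5.6569, -5.0000)
after link 3: o_3 = (1.1213, -8.7782, -6.4142)
after link 4: o_4 = (3.4007, -12.1556, -9.3120)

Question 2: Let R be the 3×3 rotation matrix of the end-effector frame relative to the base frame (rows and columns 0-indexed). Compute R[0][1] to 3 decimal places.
0.683

End-effector y-axis (col 1 of R) = (0.6830,0.6830,-0.2588)
R[0][1] = 0.6830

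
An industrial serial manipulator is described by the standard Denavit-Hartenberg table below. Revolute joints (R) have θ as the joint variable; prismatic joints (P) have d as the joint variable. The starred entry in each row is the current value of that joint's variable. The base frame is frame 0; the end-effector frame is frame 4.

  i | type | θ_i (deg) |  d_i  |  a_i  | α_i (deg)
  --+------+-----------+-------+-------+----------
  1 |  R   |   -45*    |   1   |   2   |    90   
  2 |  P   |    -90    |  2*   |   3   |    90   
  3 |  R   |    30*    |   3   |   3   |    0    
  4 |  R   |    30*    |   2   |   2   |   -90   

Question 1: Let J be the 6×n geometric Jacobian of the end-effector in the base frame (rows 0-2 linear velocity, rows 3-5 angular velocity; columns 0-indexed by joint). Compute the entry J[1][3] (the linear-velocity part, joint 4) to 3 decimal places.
-0.707

axis z_3 = (-0.7071,0.7071,-0.0000); lever o_n−o_3 = (-2.6390,0.1895,-1.0000)
cross product → J_v[:, 3] = (-0.7071,-0.7071,1.7321)
J_ω[:, 3] = z_3
entry J[1][3] = -0.7071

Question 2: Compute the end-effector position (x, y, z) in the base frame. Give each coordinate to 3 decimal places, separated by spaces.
after link 1: o_1 = (1.4142, -1.4142, 1.0000)
after link 2: o_2 = (0.0000, -2.8284, -2.0000)
after link 3: o_3 = (-3.1820, -1.7678, -4.5981)
after link 4: o_4 = (-5.8209, -1.5783, -5.5981)

-5.821 -1.578 -5.598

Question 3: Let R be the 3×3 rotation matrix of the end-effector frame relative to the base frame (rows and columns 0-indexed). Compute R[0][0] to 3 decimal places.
End-effector x-axis (col 0 of R) = (-0.6124,-0.6124,-0.5000)
R[0][0] = -0.6124

-0.612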